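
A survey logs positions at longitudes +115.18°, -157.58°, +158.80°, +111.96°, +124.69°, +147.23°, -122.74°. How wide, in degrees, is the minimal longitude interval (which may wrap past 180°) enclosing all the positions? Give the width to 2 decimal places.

Sort the longitudes: -157.58°, -122.74°, +111.96°, +115.18°, +124.69°, +147.23°, +158.80°.
Eastward gaps between consecutive values (wrapping around): 34.84°, 234.70°, 3.22°, 9.51°, 22.54°, 11.57°, 43.62°.
Largest gap = 234.70° ⇒ minimal covering band is its complement: 360° − 234.70° = 125.30°.
Band runs from +111.96° eastward to -122.74°, crossing the antimeridian.

125.30°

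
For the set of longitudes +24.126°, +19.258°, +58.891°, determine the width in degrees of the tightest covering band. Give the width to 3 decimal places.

Sort the longitudes: +19.258°, +24.126°, +58.891°.
Eastward gaps between consecutive values (wrapping around): 4.868°, 34.765°, 320.367°.
Largest gap = 320.367° ⇒ minimal covering band is its complement: 360° − 320.367° = 39.633°.
Band runs from +19.258° eastward to +58.891°.

39.633°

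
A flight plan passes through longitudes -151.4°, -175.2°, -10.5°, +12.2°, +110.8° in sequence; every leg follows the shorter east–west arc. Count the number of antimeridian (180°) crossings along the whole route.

Leg 1: -151.4° → -175.2°, shortest Δλ = -23.8° (west) — does not cross 180°.
Leg 2: -175.2° → -10.5°, shortest Δλ = 164.7° (east) — does not cross 180°.
Leg 3: -10.5° → +12.2°, shortest Δλ = 22.7° (east) — does not cross 180°.
Leg 4: +12.2° → +110.8°, shortest Δλ = 98.6° (east) — does not cross 180°.
Total crossings: 0.

0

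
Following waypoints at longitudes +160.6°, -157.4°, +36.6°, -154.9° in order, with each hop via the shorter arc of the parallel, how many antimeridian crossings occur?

Leg 1: +160.6° → -157.4°, shortest Δλ = 42.0° (east) — crosses 180°.
Leg 2: -157.4° → +36.6°, shortest Δλ = -166.0° (west) — crosses 180°.
Leg 3: +36.6° → -154.9°, shortest Δλ = 168.5° (east) — crosses 180°.
Total crossings: 3.

3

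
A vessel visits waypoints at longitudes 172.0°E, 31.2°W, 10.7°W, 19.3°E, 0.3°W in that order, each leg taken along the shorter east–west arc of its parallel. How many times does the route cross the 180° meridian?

1

Leg 1: +172.0° → -31.2°, shortest Δλ = 156.8° (east) — crosses 180°.
Leg 2: -31.2° → -10.7°, shortest Δλ = 20.5° (east) — does not cross 180°.
Leg 3: -10.7° → +19.3°, shortest Δλ = 30.0° (east) — does not cross 180°.
Leg 4: +19.3° → -0.3°, shortest Δλ = -19.6° (west) — does not cross 180°.
Total crossings: 1.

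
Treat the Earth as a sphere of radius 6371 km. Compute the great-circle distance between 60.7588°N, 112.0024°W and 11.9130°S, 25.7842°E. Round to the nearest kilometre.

Δλ = 25.7842 − -112.0024 = 137.7866°.
Δφ = -11.9130 − 60.7588 = -72.6718°.
a = sin²(Δφ/2) + cos φ₁ · cos φ₂ · sin²(Δλ/2) = 0.767063.
c = 2·atan2(√a, √(1−a)) = 2.13427 rad → d = 6371·c ≈ 13597.43 km.

13597 km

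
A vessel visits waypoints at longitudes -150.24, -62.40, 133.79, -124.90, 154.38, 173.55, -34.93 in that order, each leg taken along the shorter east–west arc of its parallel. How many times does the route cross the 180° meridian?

Leg 1: -150.24° → -62.40°, shortest Δλ = 87.84° (east) — does not cross 180°.
Leg 2: -62.40° → +133.79°, shortest Δλ = -163.81° (west) — crosses 180°.
Leg 3: +133.79° → -124.90°, shortest Δλ = 101.31° (east) — crosses 180°.
Leg 4: -124.90° → +154.38°, shortest Δλ = -80.72° (west) — crosses 180°.
Leg 5: +154.38° → +173.55°, shortest Δλ = 19.17° (east) — does not cross 180°.
Leg 6: +173.55° → -34.93°, shortest Δλ = 151.52° (east) — crosses 180°.
Total crossings: 4.

4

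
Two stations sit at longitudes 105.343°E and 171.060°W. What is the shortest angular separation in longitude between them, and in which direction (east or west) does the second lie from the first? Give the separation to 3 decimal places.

83.597° east

Raw difference: -171.060 − 105.343 = -276.403°.
Normalise into (−180°, 180°]: -276.403° + 360° = 83.597°.
Positive ⇒ the second point lies to the east; separation 83.597°.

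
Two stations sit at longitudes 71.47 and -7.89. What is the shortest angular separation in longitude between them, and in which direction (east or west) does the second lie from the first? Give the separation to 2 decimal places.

Raw difference: -7.89 − 71.47 = -79.36°.
Normalise into (−180°, 180°]: -79.36° stays -79.36°.
Negative ⇒ the second point lies to the west; separation 79.36°.

79.36° west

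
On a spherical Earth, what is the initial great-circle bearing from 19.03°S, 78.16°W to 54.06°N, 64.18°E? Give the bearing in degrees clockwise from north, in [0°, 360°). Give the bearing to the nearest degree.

Δλ = 64.18 − -78.16 = 142.34°.
θ = atan2( sin Δλ · cos φ₂ , cos φ₁ · sin φ₂ − sin φ₁ · cos φ₂ · cos Δλ )
  = atan2(0.35860, 0.61388) = 30.292° → normalised to [0°, 360°): 30.292°.

30°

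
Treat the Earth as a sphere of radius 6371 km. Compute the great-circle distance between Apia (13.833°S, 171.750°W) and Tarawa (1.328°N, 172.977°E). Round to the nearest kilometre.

Δλ = 172.977 − -171.750 = 344.727°; wrapped into (−180°, 180°]: -15.273°.
Δφ = 1.328 − -13.833 = 15.161°.
a = sin²(Δφ/2) + cos φ₁ · cos φ₂ · sin²(Δλ/2) = 0.034545.
c = 2·atan2(√a, √(1−a)) = 0.37390 rad → d = 6371·c ≈ 2382.12 km.

2382 km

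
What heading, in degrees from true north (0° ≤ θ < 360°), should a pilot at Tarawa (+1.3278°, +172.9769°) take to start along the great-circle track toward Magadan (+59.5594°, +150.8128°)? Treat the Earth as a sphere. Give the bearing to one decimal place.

Δλ = 150.8128 − 172.9769 = -22.1641°.
θ = atan2( sin Δλ · cos φ₂ , cos φ₁ · sin φ₂ − sin φ₁ · cos φ₂ · cos Δλ )
  = atan2(-0.19114, 0.85105) = -12.658° → normalised to [0°, 360°): 347.342°.

347.3°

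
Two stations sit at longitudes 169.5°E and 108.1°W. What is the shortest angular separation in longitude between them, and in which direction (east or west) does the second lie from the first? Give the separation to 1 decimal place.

82.4° east

Raw difference: -108.1 − 169.5 = -277.6°.
Normalise into (−180°, 180°]: -277.6° + 360° = 82.4°.
Positive ⇒ the second point lies to the east; separation 82.4°.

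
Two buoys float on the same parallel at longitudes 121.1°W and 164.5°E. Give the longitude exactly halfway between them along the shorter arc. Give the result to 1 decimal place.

158.3°W

Signed shortest Δλ from -121.1° to +164.5° is -74.4°.
Midpoint longitude = -121.1° + (-74.4°)/2 = -121.1° − 37.2° = -158.3°.
(The naïve average (-121.1 + +164.5)/2 = 21.7° is on the wrong side of the globe.)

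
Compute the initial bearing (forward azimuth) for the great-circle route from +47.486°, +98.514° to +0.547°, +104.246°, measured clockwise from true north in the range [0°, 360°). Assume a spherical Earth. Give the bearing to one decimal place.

Δλ = 104.246 − 98.514 = 5.732°.
θ = atan2( sin Δλ · cos φ₂ , cos φ₁ · sin φ₂ − sin φ₁ · cos φ₂ · cos Δλ )
  = atan2(0.09987, -0.72694) = 172.177° → normalised to [0°, 360°): 172.177°.

172.2°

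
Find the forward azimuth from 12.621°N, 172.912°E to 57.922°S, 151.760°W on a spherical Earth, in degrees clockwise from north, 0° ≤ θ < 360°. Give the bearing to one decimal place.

Δλ = -151.760 − 172.912 = -324.672°; wrapped into (−180°, 180°]: 35.328°.
θ = atan2( sin Δλ · cos φ₂ , cos φ₁ · sin φ₂ − sin φ₁ · cos φ₂ · cos Δλ )
  = atan2(0.30710, -0.92152) = 161.569° → normalised to [0°, 360°): 161.569°.

161.6°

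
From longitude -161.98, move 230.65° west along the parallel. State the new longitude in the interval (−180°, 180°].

-32.63°

Start at -161.98°; shift −230.65° → -392.63°.
-392.63° lies outside (−180°, 180°]; add 360° → -32.63°.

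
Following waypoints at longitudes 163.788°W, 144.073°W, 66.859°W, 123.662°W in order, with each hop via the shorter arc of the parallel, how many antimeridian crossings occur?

0

Leg 1: -163.788° → -144.073°, shortest Δλ = 19.715° (east) — does not cross 180°.
Leg 2: -144.073° → -66.859°, shortest Δλ = 77.214° (east) — does not cross 180°.
Leg 3: -66.859° → -123.662°, shortest Δλ = -56.803° (west) — does not cross 180°.
Total crossings: 0.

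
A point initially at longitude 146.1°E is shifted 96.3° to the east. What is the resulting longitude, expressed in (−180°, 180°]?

Start at +146.1°; shift +96.3° → +242.4°.
+242.4° lies outside (−180°, 180°]; subtract 360° → -117.6°.

117.6°W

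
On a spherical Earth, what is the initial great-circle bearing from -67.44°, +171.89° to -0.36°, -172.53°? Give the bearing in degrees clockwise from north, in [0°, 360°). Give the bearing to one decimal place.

16.8°

Δλ = -172.53 − 171.89 = -344.42°; wrapped into (−180°, 180°]: 15.58°.
θ = atan2( sin Δλ · cos φ₂ , cos φ₁ · sin φ₂ − sin φ₁ · cos φ₂ · cos Δλ )
  = atan2(0.26858, 0.88712) = 16.844° → normalised to [0°, 360°): 16.844°.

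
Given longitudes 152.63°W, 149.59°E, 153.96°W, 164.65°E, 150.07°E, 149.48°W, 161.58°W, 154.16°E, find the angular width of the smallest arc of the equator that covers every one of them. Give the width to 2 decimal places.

Sort the longitudes: -161.58°, -153.96°, -152.63°, -149.48°, +149.59°, +150.07°, +154.16°, +164.65°.
Eastward gaps between consecutive values (wrapping around): 7.62°, 1.33°, 3.15°, 299.07°, 0.48°, 4.09°, 10.49°, 33.77°.
Largest gap = 299.07° ⇒ minimal covering band is its complement: 360° − 299.07° = 60.93°.
Band runs from +149.59° eastward to -149.48°, crossing the antimeridian.

60.93°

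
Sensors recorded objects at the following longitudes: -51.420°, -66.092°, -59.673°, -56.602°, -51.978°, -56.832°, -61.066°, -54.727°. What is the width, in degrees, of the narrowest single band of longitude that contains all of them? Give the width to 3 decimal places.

14.672°

Sort the longitudes: -66.092°, -61.066°, -59.673°, -56.832°, -56.602°, -54.727°, -51.978°, -51.420°.
Eastward gaps between consecutive values (wrapping around): 5.026°, 1.393°, 2.841°, 0.230°, 1.875°, 2.749°, 0.558°, 345.328°.
Largest gap = 345.328° ⇒ minimal covering band is its complement: 360° − 345.328° = 14.672°.
Band runs from -66.092° eastward to -51.420°.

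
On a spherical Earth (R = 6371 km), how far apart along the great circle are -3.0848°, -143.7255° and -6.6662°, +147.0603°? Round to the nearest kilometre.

Δλ = 147.0603 − -143.7255 = 290.7858°; wrapped into (−180°, 180°]: -69.2142°.
Δφ = -6.6662 − -3.0848 = -3.5814°.
a = sin²(Δφ/2) + cos φ₁ · cos φ₂ · sin²(Δλ/2) = 0.320894.
c = 2·atan2(√a, √(1−a)) = 1.20444 rad → d = 6371·c ≈ 7673.51 km.

7674 km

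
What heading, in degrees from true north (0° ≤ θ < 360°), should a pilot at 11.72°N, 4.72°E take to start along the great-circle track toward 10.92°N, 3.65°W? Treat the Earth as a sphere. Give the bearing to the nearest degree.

265°

Δλ = -3.65 − 4.72 = -8.37°.
θ = atan2( sin Δλ · cos φ₂ , cos φ₁ · sin φ₂ − sin φ₁ · cos φ₂ · cos Δλ )
  = atan2(-0.14293, -0.01184) = -94.735° → normalised to [0°, 360°): 265.265°.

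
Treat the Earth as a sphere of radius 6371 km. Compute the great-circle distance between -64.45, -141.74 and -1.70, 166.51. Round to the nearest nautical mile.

Δλ = 166.51 − -141.74 = 308.25°; wrapped into (−180°, 180°]: -51.75°.
Δφ = -1.70 − -64.45 = 62.75°.
a = sin²(Δφ/2) + cos φ₁ · cos φ₂ · sin²(Δλ/2) = 0.353169.
c = 2·atan2(√a, √(1−a)) = 1.27274 rad → d = 6371·c ≈ 8108.63 km ≈ 4378.31 nmi.

4378 nmi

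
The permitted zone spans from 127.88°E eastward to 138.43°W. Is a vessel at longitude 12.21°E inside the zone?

No

Band width going east from +127.88° to -138.43°: ((-138.43 − 127.88) mod 360) = 93.69°.
Offset of +12.21° east of the west edge: ((12.21 − 127.88) mod 360) = 244.33°.
244.33° > 93.69° ⇒ outside.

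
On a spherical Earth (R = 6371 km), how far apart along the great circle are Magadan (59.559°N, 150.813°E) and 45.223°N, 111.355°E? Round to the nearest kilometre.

Δλ = 111.355 − 150.813 = -39.458°.
Δφ = 45.223 − 59.559 = -14.336°.
a = sin²(Δφ/2) + cos φ₁ · cos φ₂ · sin²(Δλ/2) = 0.056236.
c = 2·atan2(√a, √(1−a)) = 0.47884 rad → d = 6371·c ≈ 3050.71 km.

3051 km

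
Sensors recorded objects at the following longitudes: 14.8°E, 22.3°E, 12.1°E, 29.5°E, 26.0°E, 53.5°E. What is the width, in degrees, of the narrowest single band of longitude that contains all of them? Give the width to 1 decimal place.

Sort the longitudes: +12.1°, +14.8°, +22.3°, +26.0°, +29.5°, +53.5°.
Eastward gaps between consecutive values (wrapping around): 2.7°, 7.5°, 3.7°, 3.5°, 24.0°, 318.6°.
Largest gap = 318.6° ⇒ minimal covering band is its complement: 360° − 318.6° = 41.4°.
Band runs from +12.1° eastward to +53.5°.

41.4°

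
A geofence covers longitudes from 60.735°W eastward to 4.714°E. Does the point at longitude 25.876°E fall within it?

No

Band width going east from -60.735° to +4.714°: ((4.714 − -60.735) mod 360) = 65.449°.
Offset of +25.876° east of the west edge: ((25.876 − -60.735) mod 360) = 86.611°.
86.611° > 65.449° ⇒ outside.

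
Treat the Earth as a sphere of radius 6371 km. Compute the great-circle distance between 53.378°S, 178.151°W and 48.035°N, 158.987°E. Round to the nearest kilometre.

Δλ = 158.987 − -178.151 = 337.138°; wrapped into (−180°, 180°]: -22.862°.
Δφ = 48.035 − -53.378 = 101.413°.
a = sin²(Δφ/2) + cos φ₁ · cos φ₂ · sin²(Δλ/2) = 0.614608.
c = 2·atan2(√a, √(1−a)) = 1.80207 rad → d = 6371·c ≈ 11480.97 km.

11481 km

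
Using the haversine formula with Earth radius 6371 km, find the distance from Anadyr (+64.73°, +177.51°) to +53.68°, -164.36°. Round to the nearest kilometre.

1593 km

Δλ = -164.36 − 177.51 = -341.87°; wrapped into (−180°, 180°]: 18.13°.
Δφ = 53.68 − 64.73 = -11.05°.
a = sin²(Δφ/2) + cos φ₁ · cos φ₂ · sin²(Δλ/2) = 0.015546.
c = 2·atan2(√a, √(1−a)) = 0.25002 rad → d = 6371·c ≈ 1592.88 km.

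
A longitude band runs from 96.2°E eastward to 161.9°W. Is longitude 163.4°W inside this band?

Band width going east from +96.2° to -161.9°: ((-161.9 − 96.2) mod 360) = 101.9°.
Offset of -163.4° east of the west edge: ((-163.4 − 96.2) mod 360) = 100.4°.
100.4° ≤ 101.9° ⇒ inside.

Yes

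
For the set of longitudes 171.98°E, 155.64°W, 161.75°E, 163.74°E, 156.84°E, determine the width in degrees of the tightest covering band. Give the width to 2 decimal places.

47.52°

Sort the longitudes: -155.64°, +156.84°, +161.75°, +163.74°, +171.98°.
Eastward gaps between consecutive values (wrapping around): 312.48°, 4.91°, 1.99°, 8.24°, 32.38°.
Largest gap = 312.48° ⇒ minimal covering band is its complement: 360° − 312.48° = 47.52°.
Band runs from +156.84° eastward to -155.64°, crossing the antimeridian.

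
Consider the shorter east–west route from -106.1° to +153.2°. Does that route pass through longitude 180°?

Naïve |153.2 − -106.1| = 259.3° > 180°, so the shorter arc goes the other way round — across 180°.
Signed shortest Δλ = ((153.2 − -106.1 + 180) mod 360) − 180 = -100.7°.
Going west by 100.7° from -106.1° passes through 180° before reaching +153.2°.

Yes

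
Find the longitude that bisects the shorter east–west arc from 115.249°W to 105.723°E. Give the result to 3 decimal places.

175.237°E

Signed shortest Δλ from -115.249° to +105.723° is -139.028°.
Midpoint longitude = -115.249° + (-139.028°)/2 = -115.249° − 69.514° = -184.763°.
Normalise into (−180°, 180°]: +175.237°.
(The naïve average (-115.249 + +105.723)/2 = -4.763° is on the wrong side of the globe.)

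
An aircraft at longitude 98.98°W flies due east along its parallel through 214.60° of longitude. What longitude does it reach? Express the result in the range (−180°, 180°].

115.62°E

Start at -98.98°; shift +214.60° → +115.62°.
+115.62° already lies in (−180°, 180°].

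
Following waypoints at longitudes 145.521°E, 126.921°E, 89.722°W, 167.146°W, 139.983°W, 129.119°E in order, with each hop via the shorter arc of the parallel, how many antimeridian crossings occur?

Leg 1: +145.521° → +126.921°, shortest Δλ = -18.6° (west) — does not cross 180°.
Leg 2: +126.921° → -89.722°, shortest Δλ = 143.357° (east) — crosses 180°.
Leg 3: -89.722° → -167.146°, shortest Δλ = -77.424° (west) — does not cross 180°.
Leg 4: -167.146° → -139.983°, shortest Δλ = 27.163° (east) — does not cross 180°.
Leg 5: -139.983° → +129.119°, shortest Δλ = -90.898° (west) — crosses 180°.
Total crossings: 2.

2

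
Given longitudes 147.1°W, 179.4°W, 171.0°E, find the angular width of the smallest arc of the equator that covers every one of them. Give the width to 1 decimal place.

Sort the longitudes: -179.4°, -147.1°, +171.0°.
Eastward gaps between consecutive values (wrapping around): 32.3°, 318.1°, 9.6°.
Largest gap = 318.1° ⇒ minimal covering band is its complement: 360° − 318.1° = 41.9°.
Band runs from +171.0° eastward to -147.1°, crossing the antimeridian.

41.9°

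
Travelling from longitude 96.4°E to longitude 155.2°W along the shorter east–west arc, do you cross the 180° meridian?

Yes

Naïve |-155.2 − 96.4| = 251.6° > 180°, so the shorter arc goes the other way round — across 180°.
Signed shortest Δλ = ((-155.2 − 96.4 + 180) mod 360) − 180 = 108.4°.
Going east by 108.4° from +96.4° passes through 180° before reaching -155.2°.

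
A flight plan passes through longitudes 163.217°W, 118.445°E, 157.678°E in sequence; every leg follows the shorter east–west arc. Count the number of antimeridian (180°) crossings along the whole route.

1

Leg 1: -163.217° → +118.445°, shortest Δλ = -78.338° (west) — crosses 180°.
Leg 2: +118.445° → +157.678°, shortest Δλ = 39.233° (east) — does not cross 180°.
Total crossings: 1.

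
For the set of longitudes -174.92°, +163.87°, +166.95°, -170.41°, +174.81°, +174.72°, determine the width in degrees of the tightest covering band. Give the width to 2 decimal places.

25.72°

Sort the longitudes: -174.92°, -170.41°, +163.87°, +166.95°, +174.72°, +174.81°.
Eastward gaps between consecutive values (wrapping around): 4.51°, 334.28°, 3.08°, 7.77°, 0.09°, 10.27°.
Largest gap = 334.28° ⇒ minimal covering band is its complement: 360° − 334.28° = 25.72°.
Band runs from +163.87° eastward to -170.41°, crossing the antimeridian.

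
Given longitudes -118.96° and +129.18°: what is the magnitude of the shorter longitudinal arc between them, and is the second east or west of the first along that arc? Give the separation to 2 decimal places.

111.86° west

Raw difference: 129.18 − -118.96 = 248.14°.
Normalise into (−180°, 180°]: 248.14° − 360° = -111.86°.
Negative ⇒ the second point lies to the west; separation 111.86°.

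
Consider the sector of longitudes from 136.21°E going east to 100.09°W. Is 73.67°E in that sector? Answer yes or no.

Band width going east from +136.21° to -100.09°: ((-100.09 − 136.21) mod 360) = 123.70°.
Offset of +73.67° east of the west edge: ((73.67 − 136.21) mod 360) = 297.46°.
297.46° > 123.70° ⇒ outside.

No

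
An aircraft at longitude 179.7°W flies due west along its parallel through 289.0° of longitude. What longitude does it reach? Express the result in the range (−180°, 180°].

108.7°W

Start at -179.7°; shift −289.0° → -468.7°.
-468.7° lies outside (−180°, 180°]; add 360° → -108.7°.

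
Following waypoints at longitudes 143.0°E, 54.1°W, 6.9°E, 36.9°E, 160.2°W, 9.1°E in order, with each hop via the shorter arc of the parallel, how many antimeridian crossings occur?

2

Leg 1: +143.0° → -54.1°, shortest Δλ = 162.9° (east) — crosses 180°.
Leg 2: -54.1° → +6.9°, shortest Δλ = 61.0° (east) — does not cross 180°.
Leg 3: +6.9° → +36.9°, shortest Δλ = 30.0° (east) — does not cross 180°.
Leg 4: +36.9° → -160.2°, shortest Δλ = 162.9° (east) — crosses 180°.
Leg 5: -160.2° → +9.1°, shortest Δλ = 169.3° (east) — does not cross 180°.
Total crossings: 2.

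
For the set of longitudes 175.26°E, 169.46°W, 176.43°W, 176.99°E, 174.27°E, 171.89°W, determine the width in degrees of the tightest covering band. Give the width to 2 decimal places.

Sort the longitudes: -176.43°, -171.89°, -169.46°, +174.27°, +175.26°, +176.99°.
Eastward gaps between consecutive values (wrapping around): 4.54°, 2.43°, 343.73°, 0.99°, 1.73°, 6.58°.
Largest gap = 343.73° ⇒ minimal covering band is its complement: 360° − 343.73° = 16.27°.
Band runs from +174.27° eastward to -169.46°, crossing the antimeridian.

16.27°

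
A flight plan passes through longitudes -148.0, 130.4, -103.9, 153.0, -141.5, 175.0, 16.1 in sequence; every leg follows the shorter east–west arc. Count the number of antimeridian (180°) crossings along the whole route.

5

Leg 1: -148.0° → +130.4°, shortest Δλ = -81.6° (west) — crosses 180°.
Leg 2: +130.4° → -103.9°, shortest Δλ = 125.7° (east) — crosses 180°.
Leg 3: -103.9° → +153.0°, shortest Δλ = -103.1° (west) — crosses 180°.
Leg 4: +153.0° → -141.5°, shortest Δλ = 65.5° (east) — crosses 180°.
Leg 5: -141.5° → +175.0°, shortest Δλ = -43.5° (west) — crosses 180°.
Leg 6: +175.0° → +16.1°, shortest Δλ = -158.9° (west) — does not cross 180°.
Total crossings: 5.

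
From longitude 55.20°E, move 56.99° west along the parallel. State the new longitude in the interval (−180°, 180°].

Start at +55.20°; shift −56.99° → -1.79°.
-1.79° already lies in (−180°, 180°].

1.79°W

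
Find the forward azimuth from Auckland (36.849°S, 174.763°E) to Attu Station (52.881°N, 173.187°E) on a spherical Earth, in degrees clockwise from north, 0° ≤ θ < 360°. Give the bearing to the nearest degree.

Δλ = 173.187 − 174.763 = -1.576°.
θ = atan2( sin Δλ · cos φ₂ , cos φ₁ · sin φ₂ − sin φ₁ · cos φ₂ · cos Δλ )
  = atan2(-0.01660, 0.99985) = -0.951° → normalised to [0°, 360°): 359.049°.

359°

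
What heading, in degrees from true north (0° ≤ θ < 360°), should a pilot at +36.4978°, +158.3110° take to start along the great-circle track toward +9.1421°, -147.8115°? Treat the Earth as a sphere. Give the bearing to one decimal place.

105.3°

Δλ = -147.8115 − 158.3110 = -306.1225°; wrapped into (−180°, 180°]: 53.8775°.
θ = atan2( sin Δλ · cos φ₂ , cos φ₁ · sin φ₂ − sin φ₁ · cos φ₂ · cos Δλ )
  = atan2(0.79750, -0.21846) = 105.319° → normalised to [0°, 360°): 105.319°.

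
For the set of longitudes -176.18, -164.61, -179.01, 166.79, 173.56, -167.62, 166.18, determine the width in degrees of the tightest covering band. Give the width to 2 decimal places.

Sort the longitudes: -179.01°, -176.18°, -167.62°, -164.61°, +166.18°, +166.79°, +173.56°.
Eastward gaps between consecutive values (wrapping around): 2.83°, 8.56°, 3.01°, 330.79°, 0.61°, 6.77°, 7.43°.
Largest gap = 330.79° ⇒ minimal covering band is its complement: 360° − 330.79° = 29.21°.
Band runs from +166.18° eastward to -164.61°, crossing the antimeridian.

29.21°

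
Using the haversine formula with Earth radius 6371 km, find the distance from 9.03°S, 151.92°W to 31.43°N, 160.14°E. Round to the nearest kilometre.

Δλ = 160.14 − -151.92 = 312.06°; wrapped into (−180°, 180°]: -47.94°.
Δφ = 31.43 − -9.03 = 40.46°.
a = sin²(Δφ/2) + cos φ₁ · cos φ₂ · sin²(Δλ/2) = 0.258655.
c = 2·atan2(√a, √(1−a)) = 1.06707 rad → d = 6371·c ≈ 6798.32 km.

6798 km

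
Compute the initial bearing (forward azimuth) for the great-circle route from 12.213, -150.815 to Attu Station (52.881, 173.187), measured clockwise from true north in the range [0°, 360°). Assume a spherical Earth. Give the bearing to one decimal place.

332.3°

Δλ = 173.187 − -150.815 = 324.002°; wrapped into (−180°, 180°]: -35.998°.
θ = atan2( sin Δλ · cos φ₂ , cos φ₁ · sin φ₂ − sin φ₁ · cos φ₂ · cos Δλ )
  = atan2(-0.35470, 0.67605) = -27.684° → normalised to [0°, 360°): 332.316°.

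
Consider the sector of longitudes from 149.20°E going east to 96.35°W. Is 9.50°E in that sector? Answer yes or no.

Band width going east from +149.20° to -96.35°: ((-96.35 − 149.20) mod 360) = 114.45°.
Offset of +9.50° east of the west edge: ((9.50 − 149.20) mod 360) = 220.30°.
220.30° > 114.45° ⇒ outside.

No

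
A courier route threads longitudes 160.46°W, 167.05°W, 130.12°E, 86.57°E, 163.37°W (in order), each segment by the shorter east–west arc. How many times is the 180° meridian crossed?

Leg 1: -160.46° → -167.05°, shortest Δλ = -6.59° (west) — does not cross 180°.
Leg 2: -167.05° → +130.12°, shortest Δλ = -62.83° (west) — crosses 180°.
Leg 3: +130.12° → +86.57°, shortest Δλ = -43.55° (west) — does not cross 180°.
Leg 4: +86.57° → -163.37°, shortest Δλ = 110.06° (east) — crosses 180°.
Total crossings: 2.

2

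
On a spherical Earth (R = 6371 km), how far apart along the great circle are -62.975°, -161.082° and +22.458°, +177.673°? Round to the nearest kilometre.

9682 km

Δλ = 177.673 − -161.082 = 338.755°; wrapped into (−180°, 180°]: -21.245°.
Δφ = 22.458 − -62.975 = 85.433°.
a = sin²(Δφ/2) + cos φ₁ · cos φ₂ · sin²(Δλ/2) = 0.474457.
c = 2·atan2(√a, √(1−a)) = 1.51969 rad → d = 6371·c ≈ 9681.93 km.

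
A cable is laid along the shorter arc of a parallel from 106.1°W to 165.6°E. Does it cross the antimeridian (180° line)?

Naïve |165.6 − -106.1| = 271.7° > 180°, so the shorter arc goes the other way round — across 180°.
Signed shortest Δλ = ((165.6 − -106.1 + 180) mod 360) − 180 = -88.3°.
Going west by 88.3° from -106.1° passes through 180° before reaching +165.6°.

Yes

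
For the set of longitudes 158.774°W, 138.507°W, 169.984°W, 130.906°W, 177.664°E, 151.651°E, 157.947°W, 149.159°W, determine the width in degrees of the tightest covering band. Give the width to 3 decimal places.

77.443°

Sort the longitudes: -169.984°, -158.774°, -157.947°, -149.159°, -138.507°, -130.906°, +151.651°, +177.664°.
Eastward gaps between consecutive values (wrapping around): 11.210°, 0.827°, 8.788°, 10.652°, 7.601°, 282.557°, 26.013°, 12.352°.
Largest gap = 282.557° ⇒ minimal covering band is its complement: 360° − 282.557° = 77.443°.
Band runs from +151.651° eastward to -130.906°, crossing the antimeridian.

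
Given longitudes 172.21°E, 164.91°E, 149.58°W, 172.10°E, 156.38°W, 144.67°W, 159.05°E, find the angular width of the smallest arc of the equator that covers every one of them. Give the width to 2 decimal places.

56.28°

Sort the longitudes: -156.38°, -149.58°, -144.67°, +159.05°, +164.91°, +172.10°, +172.21°.
Eastward gaps between consecutive values (wrapping around): 6.80°, 4.91°, 303.72°, 5.86°, 7.19°, 0.11°, 31.41°.
Largest gap = 303.72° ⇒ minimal covering band is its complement: 360° − 303.72° = 56.28°.
Band runs from +159.05° eastward to -144.67°, crossing the antimeridian.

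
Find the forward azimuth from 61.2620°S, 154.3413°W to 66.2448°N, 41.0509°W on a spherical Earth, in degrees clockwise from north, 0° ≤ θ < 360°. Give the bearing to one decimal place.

50.9°

Δλ = -41.0509 − -154.3413 = 113.2904°.
θ = atan2( sin Δλ · cos φ₂ , cos φ₁ · sin φ₂ − sin φ₁ · cos φ₂ · cos Δλ )
  = atan2(0.37000, 0.30041) = 50.926° → normalised to [0°, 360°): 50.926°.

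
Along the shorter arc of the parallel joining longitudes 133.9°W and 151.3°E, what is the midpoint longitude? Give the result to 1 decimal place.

Signed shortest Δλ from -133.9° to +151.3° is -74.8°.
Midpoint longitude = -133.9° + (-74.8°)/2 = -133.9° − 37.4° = -171.3°.
(The naïve average (-133.9 + +151.3)/2 = 8.7° is on the wrong side of the globe.)

171.3°W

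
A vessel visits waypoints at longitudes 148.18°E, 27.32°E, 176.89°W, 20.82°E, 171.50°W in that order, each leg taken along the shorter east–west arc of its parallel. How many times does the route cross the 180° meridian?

Leg 1: +148.18° → +27.32°, shortest Δλ = -120.86° (west) — does not cross 180°.
Leg 2: +27.32° → -176.89°, shortest Δλ = 155.79° (east) — crosses 180°.
Leg 3: -176.89° → +20.82°, shortest Δλ = -162.29° (west) — crosses 180°.
Leg 4: +20.82° → -171.50°, shortest Δλ = 167.68° (east) — crosses 180°.
Total crossings: 3.

3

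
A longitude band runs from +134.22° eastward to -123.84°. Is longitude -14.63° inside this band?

No

Band width going east from +134.22° to -123.84°: ((-123.84 − 134.22) mod 360) = 101.94°.
Offset of -14.63° east of the west edge: ((-14.63 − 134.22) mod 360) = 211.15°.
211.15° > 101.94° ⇒ outside.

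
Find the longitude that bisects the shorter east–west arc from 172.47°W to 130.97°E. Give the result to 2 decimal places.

Signed shortest Δλ from -172.47° to +130.97° is -56.56°.
Midpoint longitude = -172.47° + (-56.56°)/2 = -172.47° − 28.28° = -200.75°.
Normalise into (−180°, 180°]: +159.25°.
(The naïve average (-172.47 + +130.97)/2 = -20.75° is on the wrong side of the globe.)

159.25°E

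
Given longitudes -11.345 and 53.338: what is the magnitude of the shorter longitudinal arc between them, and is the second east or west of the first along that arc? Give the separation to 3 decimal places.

64.683° east

Raw difference: 53.338 − -11.345 = 64.683°.
Normalise into (−180°, 180°]: 64.683° stays 64.683°.
Positive ⇒ the second point lies to the east; separation 64.683°.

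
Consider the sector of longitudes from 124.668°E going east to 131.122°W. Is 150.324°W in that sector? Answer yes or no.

Yes

Band width going east from +124.668° to -131.122°: ((-131.122 − 124.668) mod 360) = 104.210°.
Offset of -150.324° east of the west edge: ((-150.324 − 124.668) mod 360) = 85.008°.
85.008° ≤ 104.210° ⇒ inside.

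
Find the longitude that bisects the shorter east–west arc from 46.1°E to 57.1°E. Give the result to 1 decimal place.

51.6°E

Signed shortest Δλ from +46.1° to +57.1° is +11.0°.
Midpoint longitude = +46.1° + (+11.0°)/2 = +46.1° + 5.5° = +51.6°.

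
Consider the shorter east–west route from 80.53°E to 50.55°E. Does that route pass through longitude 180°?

Signed shortest Δλ = ((50.55 − 80.53 + 180) mod 360) − 180 = -29.98°.
Going west by 29.98° from +80.53° reaches +50.55° without touching 180°.

No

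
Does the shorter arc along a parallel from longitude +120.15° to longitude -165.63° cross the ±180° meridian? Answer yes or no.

Naïve |-165.63 − 120.15| = 285.78° > 180°, so the shorter arc goes the other way round — across 180°.
Signed shortest Δλ = ((-165.63 − 120.15 + 180) mod 360) − 180 = 74.22°.
Going east by 74.22° from +120.15° passes through 180° before reaching -165.63°.

Yes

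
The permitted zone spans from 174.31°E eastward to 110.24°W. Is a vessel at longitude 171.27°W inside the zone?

Yes

Band width going east from +174.31° to -110.24°: ((-110.24 − 174.31) mod 360) = 75.45°.
Offset of -171.27° east of the west edge: ((-171.27 − 174.31) mod 360) = 14.42°.
14.42° ≤ 75.45° ⇒ inside.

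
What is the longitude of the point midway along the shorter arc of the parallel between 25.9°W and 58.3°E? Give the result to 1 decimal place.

16.2°E

Signed shortest Δλ from -25.9° to +58.3° is +84.2°.
Midpoint longitude = -25.9° + (+84.2°)/2 = -25.9° + 42.1° = +16.2°.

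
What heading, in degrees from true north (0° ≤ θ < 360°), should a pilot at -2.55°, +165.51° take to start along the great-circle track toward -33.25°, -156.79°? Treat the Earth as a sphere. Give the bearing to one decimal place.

135.4°

Δλ = -156.79 − 165.51 = -322.30°; wrapped into (−180°, 180°]: 37.70°.
θ = atan2( sin Δλ · cos φ₂ , cos φ₁ · sin φ₂ − sin φ₁ · cos φ₂ · cos Δλ )
  = atan2(0.51141, -0.51831) = 135.384° → normalised to [0°, 360°): 135.384°.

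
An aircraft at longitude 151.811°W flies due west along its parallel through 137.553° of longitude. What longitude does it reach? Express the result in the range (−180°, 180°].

Start at -151.811°; shift −137.553° → -289.364°.
-289.364° lies outside (−180°, 180°]; add 360° → +70.636°.

70.636°E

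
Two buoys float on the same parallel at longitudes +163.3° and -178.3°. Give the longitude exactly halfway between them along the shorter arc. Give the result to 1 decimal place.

+172.5°

Signed shortest Δλ from +163.3° to -178.3° is +18.4°.
Midpoint longitude = +163.3° + (+18.4°)/2 = +163.3° + 9.2° = +172.5°.
(The naïve average (+163.3 + -178.3)/2 = -7.5° is on the wrong side of the globe.)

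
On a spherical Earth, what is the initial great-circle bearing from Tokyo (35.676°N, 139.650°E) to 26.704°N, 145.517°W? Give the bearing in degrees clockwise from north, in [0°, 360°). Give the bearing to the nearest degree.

Δλ = -145.517 − 139.650 = -285.167°; wrapped into (−180°, 180°]: 74.833°.
θ = atan2( sin Δλ · cos φ₂ , cos φ₁ · sin φ₂ − sin φ₁ · cos φ₂ · cos Δλ )
  = atan2(0.86222, 0.22873) = 75.143° → normalised to [0°, 360°): 75.143°.

75°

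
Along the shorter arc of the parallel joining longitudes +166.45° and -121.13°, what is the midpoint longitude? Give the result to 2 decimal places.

-157.34°

Signed shortest Δλ from +166.45° to -121.13° is +72.42°.
Midpoint longitude = +166.45° + (+72.42°)/2 = +166.45° + 36.21° = +202.66°.
Normalise into (−180°, 180°]: -157.34°.
(The naïve average (+166.45 + -121.13)/2 = 22.66° is on the wrong side of the globe.)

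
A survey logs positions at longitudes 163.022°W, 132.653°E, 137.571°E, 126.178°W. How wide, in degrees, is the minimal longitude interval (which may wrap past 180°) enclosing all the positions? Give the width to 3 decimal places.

Sort the longitudes: -163.022°, -126.178°, +132.653°, +137.571°.
Eastward gaps between consecutive values (wrapping around): 36.844°, 258.831°, 4.918°, 59.407°.
Largest gap = 258.831° ⇒ minimal covering band is its complement: 360° − 258.831° = 101.169°.
Band runs from +132.653° eastward to -126.178°, crossing the antimeridian.

101.169°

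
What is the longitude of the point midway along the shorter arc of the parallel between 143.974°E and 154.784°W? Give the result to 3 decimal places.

174.595°E

Signed shortest Δλ from +143.974° to -154.784° is +61.242°.
Midpoint longitude = +143.974° + (+61.242°)/2 = +143.974° + 30.621° = +174.595°.
(The naïve average (+143.974 + -154.784)/2 = -5.405° is on the wrong side of the globe.)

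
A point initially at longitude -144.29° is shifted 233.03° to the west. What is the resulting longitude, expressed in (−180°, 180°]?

-17.32°

Start at -144.29°; shift −233.03° → -377.32°.
-377.32° lies outside (−180°, 180°]; add 360° → -17.32°.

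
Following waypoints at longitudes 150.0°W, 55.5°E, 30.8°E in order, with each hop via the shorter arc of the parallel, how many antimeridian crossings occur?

1

Leg 1: -150.0° → +55.5°, shortest Δλ = -154.5° (west) — crosses 180°.
Leg 2: +55.5° → +30.8°, shortest Δλ = -24.7° (west) — does not cross 180°.
Total crossings: 1.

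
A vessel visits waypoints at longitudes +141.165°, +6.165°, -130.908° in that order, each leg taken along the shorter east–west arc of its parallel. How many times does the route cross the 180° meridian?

Leg 1: +141.165° → +6.165°, shortest Δλ = -135.0° (west) — does not cross 180°.
Leg 2: +6.165° → -130.908°, shortest Δλ = -137.073° (west) — does not cross 180°.
Total crossings: 0.

0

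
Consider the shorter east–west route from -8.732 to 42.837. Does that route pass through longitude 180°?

No

Signed shortest Δλ = ((42.837 − -8.732 + 180) mod 360) − 180 = 51.569°.
Going east by 51.569° from -8.732° reaches +42.837° without touching 180°.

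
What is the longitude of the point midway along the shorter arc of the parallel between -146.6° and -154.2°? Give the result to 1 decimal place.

Signed shortest Δλ from -146.6° to -154.2° is -7.6°.
Midpoint longitude = -146.6° + (-7.6°)/2 = -146.6° − 3.8° = -150.4°.

-150.4°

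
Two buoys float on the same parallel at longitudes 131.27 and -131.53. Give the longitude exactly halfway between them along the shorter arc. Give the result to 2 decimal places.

Signed shortest Δλ from +131.27° to -131.53° is +97.20°.
Midpoint longitude = +131.27° + (+97.20°)/2 = +131.27° + 48.60° = +179.87°.
(The naïve average (+131.27 + -131.53)/2 = -0.13° is on the wrong side of the globe.)

+179.87°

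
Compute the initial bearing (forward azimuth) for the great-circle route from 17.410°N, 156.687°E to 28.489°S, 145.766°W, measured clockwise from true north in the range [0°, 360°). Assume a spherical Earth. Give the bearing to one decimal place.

Δλ = -145.766 − 156.687 = -302.453°; wrapped into (−180°, 180°]: 57.547°.
θ = atan2( sin Δλ · cos φ₂ , cos φ₁ · sin φ₂ − sin φ₁ · cos φ₂ · cos Δλ )
  = atan2(0.74165, -0.59625) = 128.798° → normalised to [0°, 360°): 128.798°.

128.8°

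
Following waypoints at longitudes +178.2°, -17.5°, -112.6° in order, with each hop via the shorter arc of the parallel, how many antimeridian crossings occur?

1

Leg 1: +178.2° → -17.5°, shortest Δλ = 164.3° (east) — crosses 180°.
Leg 2: -17.5° → -112.6°, shortest Δλ = -95.1° (west) — does not cross 180°.
Total crossings: 1.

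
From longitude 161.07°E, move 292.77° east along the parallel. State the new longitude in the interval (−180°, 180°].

93.84°E

Start at +161.07°; shift +292.77° → +453.84°.
+453.84° lies outside (−180°, 180°]; subtract 360° → +93.84°.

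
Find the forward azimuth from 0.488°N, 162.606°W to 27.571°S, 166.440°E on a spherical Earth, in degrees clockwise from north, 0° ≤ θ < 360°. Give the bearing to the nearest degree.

224°

Δλ = 166.440 − -162.606 = 329.046°; wrapped into (−180°, 180°]: -30.954°.
θ = atan2( sin Δλ · cos φ₂ , cos φ₁ · sin φ₂ − sin φ₁ · cos φ₂ · cos Δλ )
  = atan2(-0.45594, -0.46931) = -135.828° → normalised to [0°, 360°): 224.172°.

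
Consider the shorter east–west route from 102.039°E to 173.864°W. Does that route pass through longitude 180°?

Naïve |-173.864 − 102.039| = 275.903° > 180°, so the shorter arc goes the other way round — across 180°.
Signed shortest Δλ = ((-173.864 − 102.039 + 180) mod 360) − 180 = 84.097°.
Going east by 84.097° from +102.039° passes through 180° before reaching -173.864°.

Yes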